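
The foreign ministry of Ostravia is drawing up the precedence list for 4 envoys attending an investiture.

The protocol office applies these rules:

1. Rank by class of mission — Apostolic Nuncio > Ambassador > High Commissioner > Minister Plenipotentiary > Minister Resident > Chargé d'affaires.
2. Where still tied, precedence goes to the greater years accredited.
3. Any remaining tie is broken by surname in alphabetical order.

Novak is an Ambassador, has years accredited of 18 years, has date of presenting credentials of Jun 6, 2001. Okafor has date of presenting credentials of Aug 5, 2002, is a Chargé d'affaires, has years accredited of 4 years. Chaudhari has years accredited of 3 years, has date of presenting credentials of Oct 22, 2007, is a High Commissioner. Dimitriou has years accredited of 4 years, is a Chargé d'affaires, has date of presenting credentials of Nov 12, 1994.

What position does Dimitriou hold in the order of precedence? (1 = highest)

By class of mission: Novak (Ambassador); then Chaudhari (High Commissioner); then Dimitriou and Okafor (Chargé d'affaires).
Dimitriou and Okafor both have years accredited 4 years, so the next rule applies.
Among Dimitriou and Okafor, alphabetically by surname: Dimitriou before Okafor.
Order: Novak, Chaudhari, Dimitriou, Okafor. So position 3.

3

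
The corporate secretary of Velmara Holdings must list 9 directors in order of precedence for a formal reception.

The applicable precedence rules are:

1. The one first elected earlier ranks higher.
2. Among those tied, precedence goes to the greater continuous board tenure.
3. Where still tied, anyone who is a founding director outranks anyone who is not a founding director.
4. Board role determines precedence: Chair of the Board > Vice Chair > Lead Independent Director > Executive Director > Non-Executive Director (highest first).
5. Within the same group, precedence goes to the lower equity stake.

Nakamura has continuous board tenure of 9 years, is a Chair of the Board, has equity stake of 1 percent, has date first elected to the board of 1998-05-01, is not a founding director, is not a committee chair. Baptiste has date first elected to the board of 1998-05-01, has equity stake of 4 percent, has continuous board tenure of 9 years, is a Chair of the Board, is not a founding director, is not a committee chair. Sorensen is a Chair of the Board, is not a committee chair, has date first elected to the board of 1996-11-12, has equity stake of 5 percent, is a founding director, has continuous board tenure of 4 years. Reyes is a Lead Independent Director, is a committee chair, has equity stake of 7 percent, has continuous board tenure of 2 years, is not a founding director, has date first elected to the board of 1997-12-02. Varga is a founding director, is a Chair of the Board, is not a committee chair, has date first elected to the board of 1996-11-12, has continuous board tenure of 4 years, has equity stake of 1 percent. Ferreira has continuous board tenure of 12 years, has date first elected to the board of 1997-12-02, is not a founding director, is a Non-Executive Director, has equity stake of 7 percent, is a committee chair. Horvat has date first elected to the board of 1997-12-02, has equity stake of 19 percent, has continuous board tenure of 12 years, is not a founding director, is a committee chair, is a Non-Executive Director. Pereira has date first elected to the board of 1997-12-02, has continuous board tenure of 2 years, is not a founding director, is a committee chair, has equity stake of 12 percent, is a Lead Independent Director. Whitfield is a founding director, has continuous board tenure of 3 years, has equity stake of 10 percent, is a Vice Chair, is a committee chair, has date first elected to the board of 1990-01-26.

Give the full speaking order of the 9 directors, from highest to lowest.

By date first elected to the board (earlier first): Whitfield (1990-01-26); then Varga and Sorensen (both 1996-11-12); then Ferreira, Horvat, Reyes and Pereira (each 1997-12-02); then Nakamura and Baptiste (both 1998-05-01).
Varga and Sorensen both have continuous board tenure 4 years, so the next rule applies.
Varga and Sorensen are each a founding director, so the next rule applies.
Varga and Sorensen are each Chair of the Board, so the next rule applies.
Among Varga and Sorensen, by equity stake (lower first): Varga (1 percent) before Sorensen (5 percent).
Among Ferreira, Horvat, Reyes and Pereira, by continuous board tenure (higher first): Ferreira and Horvat (12 years) before Reyes and Pereira (2 years).
Ferreira and Horvat are each not a founding director, so the next rule applies.
Ferreira and Horvat are each Non-Executive Director, so the next rule applies.
Among Ferreira and Horvat, by equity stake (lower first): Ferreira (7 percent) before Horvat (19 percent).
Reyes and Pereira are each not a founding director, so the next rule applies.
Reyes and Pereira are each Lead Independent Director, so the next rule applies.
Among Reyes and Pereira, by equity stake (lower first): Reyes (7 percent) before Pereira (12 percent).
Nakamura and Baptiste both have continuous board tenure 9 years, so the next rule applies.
Nakamura and Baptiste are each not a founding director, so the next rule applies.
Nakamura and Baptiste are each Chair of the Board, so the next rule applies.
Among Nakamura and Baptiste, by equity stake (lower first): Nakamura (1 percent) before Baptiste (4 percent).
Full order: Whitfield, Varga, Sorensen, Ferreira, Horvat, Reyes, Pereira, Nakamura, Baptiste.

Whitfield, Varga, Sorensen, Ferreira, Horvat, Reyes, Pereira, Nakamura, Baptiste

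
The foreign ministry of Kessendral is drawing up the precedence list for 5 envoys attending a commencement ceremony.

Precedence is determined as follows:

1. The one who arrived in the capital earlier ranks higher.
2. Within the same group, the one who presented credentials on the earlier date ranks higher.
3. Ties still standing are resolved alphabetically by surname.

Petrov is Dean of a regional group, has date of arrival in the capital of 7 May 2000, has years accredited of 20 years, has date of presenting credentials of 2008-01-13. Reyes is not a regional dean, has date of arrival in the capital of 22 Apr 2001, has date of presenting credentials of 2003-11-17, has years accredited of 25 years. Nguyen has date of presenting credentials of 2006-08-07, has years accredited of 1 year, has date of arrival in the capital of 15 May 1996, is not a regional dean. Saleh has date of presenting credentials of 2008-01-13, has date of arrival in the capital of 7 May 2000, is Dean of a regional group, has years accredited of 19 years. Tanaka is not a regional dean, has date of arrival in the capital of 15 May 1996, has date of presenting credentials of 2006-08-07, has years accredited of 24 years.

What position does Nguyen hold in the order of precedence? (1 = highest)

By date of arrival in the capital (earlier first): Nguyen and Tanaka (both 15 May 1996); then Petrov and Saleh (both 7 May 2000); then Reyes (22 Apr 2001).
Nguyen and Tanaka both have date of presenting credentials 2006-08-07, so the next rule applies.
Among Nguyen and Tanaka, alphabetically by surname: Nguyen before Tanaka.
Petrov and Saleh both have date of presenting credentials 2008-01-13, so the next rule applies.
Among Petrov and Saleh, alphabetically by surname: Petrov before Saleh.
Order: Nguyen, Tanaka, Petrov, Saleh, Reyes. So position 1.

1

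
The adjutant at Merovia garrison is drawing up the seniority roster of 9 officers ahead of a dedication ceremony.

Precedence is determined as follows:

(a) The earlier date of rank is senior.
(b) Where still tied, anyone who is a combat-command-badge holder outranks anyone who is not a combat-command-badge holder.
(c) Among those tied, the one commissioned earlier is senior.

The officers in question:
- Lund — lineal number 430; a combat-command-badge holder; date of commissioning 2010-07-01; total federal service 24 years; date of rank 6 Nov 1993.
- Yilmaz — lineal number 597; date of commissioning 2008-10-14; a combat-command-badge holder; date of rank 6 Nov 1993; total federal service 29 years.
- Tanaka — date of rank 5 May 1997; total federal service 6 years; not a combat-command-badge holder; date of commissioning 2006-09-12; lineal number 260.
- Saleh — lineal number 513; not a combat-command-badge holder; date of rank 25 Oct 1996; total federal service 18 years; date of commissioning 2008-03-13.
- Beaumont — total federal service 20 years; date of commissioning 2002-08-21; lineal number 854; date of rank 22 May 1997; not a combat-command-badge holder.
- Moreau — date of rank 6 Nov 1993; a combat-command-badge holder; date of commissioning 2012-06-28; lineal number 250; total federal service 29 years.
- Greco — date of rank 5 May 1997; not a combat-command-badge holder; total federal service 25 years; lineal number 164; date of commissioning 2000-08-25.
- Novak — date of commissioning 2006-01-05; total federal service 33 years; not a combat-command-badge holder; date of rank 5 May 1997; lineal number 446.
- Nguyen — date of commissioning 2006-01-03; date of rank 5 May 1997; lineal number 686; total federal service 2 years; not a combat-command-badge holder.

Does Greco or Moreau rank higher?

Moreau

By date of rank (earlier first): Yilmaz, Lund and Moreau (each 6 Nov 1993); then Saleh (25 Oct 1996); then Greco, Nguyen, Novak and Tanaka (each 5 May 1997); then Beaumont (22 May 1997).
Yilmaz, Lund and Moreau are each a combat-command-badge holder, so the next rule applies.
Among Yilmaz, Lund and Moreau, by date of commissioning (earlier first): Yilmaz (2008-10-14) before Lund (2010-07-01) before Moreau (2012-06-28).
Greco, Nguyen, Novak and Tanaka are each not a combat-command-badge holder, so the next rule applies.
Among Greco, Nguyen, Novak and Tanaka, by date of commissioning (earlier first): Greco (2000-08-25) before Nguyen (2006-01-03) before Novak (2006-01-05) before Tanaka (2006-09-12).
So Moreau takes precedence.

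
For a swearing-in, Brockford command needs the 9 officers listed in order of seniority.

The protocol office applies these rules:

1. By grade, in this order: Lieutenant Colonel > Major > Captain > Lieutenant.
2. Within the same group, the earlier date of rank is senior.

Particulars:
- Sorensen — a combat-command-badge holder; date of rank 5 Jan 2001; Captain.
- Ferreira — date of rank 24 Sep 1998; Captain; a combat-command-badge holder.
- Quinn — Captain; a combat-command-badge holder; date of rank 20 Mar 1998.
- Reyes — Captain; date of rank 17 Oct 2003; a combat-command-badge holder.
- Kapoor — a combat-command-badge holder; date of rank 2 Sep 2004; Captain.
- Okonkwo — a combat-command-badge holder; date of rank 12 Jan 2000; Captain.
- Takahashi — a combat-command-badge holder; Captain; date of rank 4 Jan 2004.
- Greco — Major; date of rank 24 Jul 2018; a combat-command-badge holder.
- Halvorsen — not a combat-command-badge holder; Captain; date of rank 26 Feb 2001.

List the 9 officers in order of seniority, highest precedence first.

By grade: Greco (Major); then Quinn, Ferreira, Okonkwo, Sorensen, Halvorsen, Reyes, Takahashi and Kapoor (Captain).
Among Quinn, Ferreira, Okonkwo, Sorensen, Halvorsen, Reyes, Takahashi and Kapoor, by date of rank (earlier first): Quinn (20 Mar 1998) before Ferreira (24 Sep 1998) before Okonkwo (12 Jan 2000) before Sorensen (5 Jan 2001) before Halvorsen (26 Feb 2001) before Reyes (17 Oct 2003) before Takahashi (4 Jan 2004) before Kapoor (2 Sep 2004).
Full order: Greco, Quinn, Ferreira, Okonkwo, Sorensen, Halvorsen, Reyes, Takahashi, Kapoor.

Greco, Quinn, Ferreira, Okonkwo, Sorensen, Halvorsen, Reyes, Takahashi, Kapoor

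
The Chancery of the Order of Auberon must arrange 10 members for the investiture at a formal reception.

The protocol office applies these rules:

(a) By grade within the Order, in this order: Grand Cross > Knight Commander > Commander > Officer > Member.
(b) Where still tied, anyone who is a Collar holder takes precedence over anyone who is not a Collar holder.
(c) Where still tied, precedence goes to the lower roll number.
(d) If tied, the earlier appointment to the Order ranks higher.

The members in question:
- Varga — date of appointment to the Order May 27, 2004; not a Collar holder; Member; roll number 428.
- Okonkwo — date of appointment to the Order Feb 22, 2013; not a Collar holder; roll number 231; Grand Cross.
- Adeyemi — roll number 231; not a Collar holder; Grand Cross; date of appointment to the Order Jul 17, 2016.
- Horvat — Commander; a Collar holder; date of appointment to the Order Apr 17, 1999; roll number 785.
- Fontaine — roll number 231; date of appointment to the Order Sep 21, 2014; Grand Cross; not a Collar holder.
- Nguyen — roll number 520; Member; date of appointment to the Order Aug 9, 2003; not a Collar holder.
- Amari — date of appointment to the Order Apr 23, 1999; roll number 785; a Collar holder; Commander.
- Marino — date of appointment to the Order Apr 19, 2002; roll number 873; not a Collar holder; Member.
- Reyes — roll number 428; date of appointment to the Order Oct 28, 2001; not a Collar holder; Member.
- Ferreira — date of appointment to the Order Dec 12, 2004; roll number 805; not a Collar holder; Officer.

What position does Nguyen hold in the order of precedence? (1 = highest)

By grade within the Order: Okonkwo, Fontaine and Adeyemi (Grand Cross); then Horvat and Amari (Commander); then Ferreira (Officer); then Reyes, Varga, Nguyen and Marino (Member).
Okonkwo, Fontaine and Adeyemi are each not a Collar holder, so the next rule applies.
Okonkwo, Fontaine and Adeyemi all have roll number 231, so the next rule applies.
Among Okonkwo, Fontaine and Adeyemi, by date of appointment to the Order (earlier first): Okonkwo (Feb 22, 2013) before Fontaine (Sep 21, 2014) before Adeyemi (Jul 17, 2016).
Horvat and Amari are each a Collar holder, so the next rule applies.
Horvat and Amari both have roll number 785, so the next rule applies.
Among Horvat and Amari, by date of appointment to the Order (earlier first): Horvat (Apr 17, 1999) before Amari (Apr 23, 1999).
Reyes, Varga, Nguyen and Marino are each not a Collar holder, so the next rule applies.
Among Reyes, Varga, Nguyen and Marino, by roll number (lower first): Reyes and Varga (428) before Nguyen (520) before Marino (873).
Among Reyes and Varga, by date of appointment to the Order (earlier first): Reyes (Oct 28, 2001) before Varga (May 27, 2004).
Order: Okonkwo, Fontaine, Adeyemi, Horvat, Amari, Ferreira, Reyes, Varga, Nguyen, Marino. So position 9.

9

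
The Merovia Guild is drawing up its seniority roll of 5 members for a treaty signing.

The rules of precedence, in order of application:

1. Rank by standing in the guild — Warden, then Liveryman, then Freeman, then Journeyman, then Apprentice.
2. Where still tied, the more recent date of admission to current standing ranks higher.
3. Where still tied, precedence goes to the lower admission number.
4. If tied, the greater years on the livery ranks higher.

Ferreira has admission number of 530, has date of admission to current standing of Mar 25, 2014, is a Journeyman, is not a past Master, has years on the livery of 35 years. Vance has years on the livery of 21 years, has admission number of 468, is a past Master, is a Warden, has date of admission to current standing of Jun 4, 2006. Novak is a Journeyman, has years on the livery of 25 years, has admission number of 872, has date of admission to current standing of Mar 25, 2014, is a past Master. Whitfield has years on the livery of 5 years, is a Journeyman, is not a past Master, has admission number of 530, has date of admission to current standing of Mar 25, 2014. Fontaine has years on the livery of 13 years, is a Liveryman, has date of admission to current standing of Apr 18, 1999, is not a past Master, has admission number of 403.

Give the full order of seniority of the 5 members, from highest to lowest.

By standing in the guild: Vance (Warden); then Fontaine (Liveryman); then Ferreira, Whitfield and Novak (Journeyman).
Ferreira, Whitfield and Novak all have date of admission to current standing Mar 25, 2014, so the next rule applies.
Among Ferreira, Whitfield and Novak, by admission number (lower first): Ferreira and Whitfield (530) before Novak (872).
Among Ferreira and Whitfield, by years on the livery (higher first): Ferreira (35 years) before Whitfield (5 years).
Full order: Vance, Fontaine, Ferreira, Whitfield, Novak.

Vance, Fontaine, Ferreira, Whitfield, Novak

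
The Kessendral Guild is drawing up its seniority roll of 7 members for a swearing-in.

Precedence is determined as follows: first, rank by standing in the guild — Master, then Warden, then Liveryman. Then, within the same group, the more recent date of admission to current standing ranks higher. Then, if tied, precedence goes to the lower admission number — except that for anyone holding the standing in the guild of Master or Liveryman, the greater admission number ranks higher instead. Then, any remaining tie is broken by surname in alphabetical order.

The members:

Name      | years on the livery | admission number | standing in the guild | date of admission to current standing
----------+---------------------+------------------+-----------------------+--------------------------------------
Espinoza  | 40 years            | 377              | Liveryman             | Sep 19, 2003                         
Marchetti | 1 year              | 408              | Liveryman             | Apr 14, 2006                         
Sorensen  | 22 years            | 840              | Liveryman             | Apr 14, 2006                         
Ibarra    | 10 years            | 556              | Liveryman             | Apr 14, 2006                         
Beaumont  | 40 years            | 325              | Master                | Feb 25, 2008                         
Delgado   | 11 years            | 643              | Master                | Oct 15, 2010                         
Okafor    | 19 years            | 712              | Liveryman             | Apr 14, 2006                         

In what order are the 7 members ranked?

By standing in the guild: Delgado and Beaumont (Master); then Sorensen, Okafor, Ibarra, Marchetti and Espinoza (Liveryman).
Among Delgado and Beaumont, by date of admission to current standing (later first): Delgado (Oct 15, 2010) before Beaumont (Feb 25, 2008).
Among Sorensen, Okafor, Ibarra, Marchetti and Espinoza, by date of admission to current standing (later first): Sorensen, Okafor, Ibarra and Marchetti (Apr 14, 2006) before Espinoza (Sep 19, 2003).
Among Sorensen, Okafor, Ibarra and Marchetti, by admission number (higher first) (reversed rule for this group): Sorensen (840) before Okafor (712) before Ibarra (556) before Marchetti (408).
Full order: Delgado, Beaumont, Sorensen, Okafor, Ibarra, Marchetti, Espinoza.

Delgado, Beaumont, Sorensen, Okafor, Ibarra, Marchetti, Espinoza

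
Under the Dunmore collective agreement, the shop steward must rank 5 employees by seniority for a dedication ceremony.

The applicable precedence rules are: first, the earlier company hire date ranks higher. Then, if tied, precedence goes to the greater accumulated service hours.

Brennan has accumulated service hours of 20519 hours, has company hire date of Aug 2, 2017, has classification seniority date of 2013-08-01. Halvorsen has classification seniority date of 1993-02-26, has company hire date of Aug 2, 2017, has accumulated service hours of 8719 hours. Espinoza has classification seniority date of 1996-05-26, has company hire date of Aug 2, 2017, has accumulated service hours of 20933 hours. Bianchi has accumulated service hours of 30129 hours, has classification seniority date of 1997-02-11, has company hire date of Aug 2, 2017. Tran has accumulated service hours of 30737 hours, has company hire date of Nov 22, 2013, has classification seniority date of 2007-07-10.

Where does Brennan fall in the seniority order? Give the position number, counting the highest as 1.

By company hire date (earlier first): Tran (Nov 22, 2013); then Bianchi, Espinoza, Brennan and Halvorsen (each Aug 2, 2017).
Among Bianchi, Espinoza, Brennan and Halvorsen, by accumulated service hours (higher first): Bianchi (30129 hours) before Espinoza (20933 hours) before Brennan (20519 hours) before Halvorsen (8719 hours).
Order: Tran, Bianchi, Espinoza, Brennan, Halvorsen. So position 4.

4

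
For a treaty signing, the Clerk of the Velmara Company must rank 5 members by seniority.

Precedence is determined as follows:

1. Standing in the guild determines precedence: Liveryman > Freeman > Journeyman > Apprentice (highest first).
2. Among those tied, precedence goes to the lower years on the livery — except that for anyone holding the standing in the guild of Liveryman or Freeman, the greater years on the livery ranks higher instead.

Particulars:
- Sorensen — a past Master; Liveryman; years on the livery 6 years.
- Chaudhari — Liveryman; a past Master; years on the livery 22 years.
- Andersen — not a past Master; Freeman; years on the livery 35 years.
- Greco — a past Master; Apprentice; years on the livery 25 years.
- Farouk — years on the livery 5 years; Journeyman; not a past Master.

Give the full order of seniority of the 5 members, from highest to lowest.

By standing in the guild: Chaudhari and Sorensen (Liveryman); then Andersen (Freeman); then Farouk (Journeyman); then Greco (Apprentice).
Among Chaudhari and Sorensen, by years on the livery (higher first) (reversed rule for this group): Chaudhari (22 years) before Sorensen (6 years).
Full order: Chaudhari, Sorensen, Andersen, Farouk, Greco.

Chaudhari, Sorensen, Andersen, Farouk, Greco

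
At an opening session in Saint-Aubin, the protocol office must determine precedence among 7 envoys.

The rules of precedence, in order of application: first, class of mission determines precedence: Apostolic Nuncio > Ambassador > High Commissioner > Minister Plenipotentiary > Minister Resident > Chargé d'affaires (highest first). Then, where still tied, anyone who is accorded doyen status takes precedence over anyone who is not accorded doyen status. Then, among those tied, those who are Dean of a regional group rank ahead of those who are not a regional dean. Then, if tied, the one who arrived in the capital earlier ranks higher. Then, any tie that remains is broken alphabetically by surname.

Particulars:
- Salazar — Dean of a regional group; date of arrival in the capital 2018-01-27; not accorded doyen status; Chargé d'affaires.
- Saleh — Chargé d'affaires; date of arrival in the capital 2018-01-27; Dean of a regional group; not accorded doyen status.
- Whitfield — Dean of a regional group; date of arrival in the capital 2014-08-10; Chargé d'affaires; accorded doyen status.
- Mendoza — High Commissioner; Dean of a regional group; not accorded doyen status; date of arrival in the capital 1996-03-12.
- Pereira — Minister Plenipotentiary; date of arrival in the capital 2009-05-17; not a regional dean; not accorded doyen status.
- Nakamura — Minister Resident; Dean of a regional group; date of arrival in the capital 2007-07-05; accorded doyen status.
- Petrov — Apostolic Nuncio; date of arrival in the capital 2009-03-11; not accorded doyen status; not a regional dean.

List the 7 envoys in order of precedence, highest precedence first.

Petrov, Mendoza, Pereira, Nakamura, Whitfield, Salazar, Saleh

By class of mission: Petrov (Apostolic Nuncio); then Mendoza (High Commissioner); then Pereira (Minister Plenipotentiary); then Nakamura (Minister Resident); then Whitfield, Salazar and Saleh (Chargé d'affaires).
Among Whitfield, Salazar and Saleh, accorded doyen status before not accorded doyen status: Whitfield (accorded doyen status) before Salazar and Saleh (not accorded doyen status).
Salazar and Saleh are each Dean of a regional group, so the next rule applies.
Salazar and Saleh both have date of arrival in the capital 2018-01-27, so the next rule applies.
Among Salazar and Saleh, alphabetically by surname: Salazar before Saleh.
Full order: Petrov, Mendoza, Pereira, Nakamura, Whitfield, Salazar, Saleh.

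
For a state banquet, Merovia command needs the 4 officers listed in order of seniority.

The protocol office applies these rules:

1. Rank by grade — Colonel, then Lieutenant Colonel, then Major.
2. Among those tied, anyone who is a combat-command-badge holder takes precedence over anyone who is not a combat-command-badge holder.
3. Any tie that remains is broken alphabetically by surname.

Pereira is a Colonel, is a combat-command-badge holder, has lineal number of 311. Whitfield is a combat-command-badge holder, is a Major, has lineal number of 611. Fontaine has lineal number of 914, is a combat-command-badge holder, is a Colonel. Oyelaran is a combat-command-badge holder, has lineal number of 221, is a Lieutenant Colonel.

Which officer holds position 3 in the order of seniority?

By grade: Fontaine and Pereira (Colonel); then Oyelaran (Lieutenant Colonel); then Whitfield (Major).
Fontaine and Pereira are each a combat-command-badge holder, so the next rule applies.
Among Fontaine and Pereira, alphabetically by surname: Fontaine before Pereira.
Order: Fontaine, Pereira, Oyelaran, Whitfield.

Oyelaran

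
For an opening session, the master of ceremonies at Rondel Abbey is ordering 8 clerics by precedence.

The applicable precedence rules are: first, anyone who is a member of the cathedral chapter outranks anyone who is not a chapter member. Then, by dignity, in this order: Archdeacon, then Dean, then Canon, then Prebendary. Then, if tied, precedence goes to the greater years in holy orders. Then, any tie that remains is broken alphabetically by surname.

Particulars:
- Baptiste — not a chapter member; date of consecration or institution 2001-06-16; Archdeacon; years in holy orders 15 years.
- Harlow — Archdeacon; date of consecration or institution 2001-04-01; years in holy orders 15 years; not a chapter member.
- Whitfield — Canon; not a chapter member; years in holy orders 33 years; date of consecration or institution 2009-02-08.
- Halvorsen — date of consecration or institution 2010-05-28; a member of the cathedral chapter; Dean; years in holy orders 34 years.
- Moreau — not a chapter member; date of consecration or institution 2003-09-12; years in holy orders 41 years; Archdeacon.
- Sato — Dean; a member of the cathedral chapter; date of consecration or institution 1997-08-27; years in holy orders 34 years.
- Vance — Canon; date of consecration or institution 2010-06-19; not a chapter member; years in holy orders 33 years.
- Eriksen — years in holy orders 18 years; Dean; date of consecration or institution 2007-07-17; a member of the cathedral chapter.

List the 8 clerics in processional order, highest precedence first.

By the first rule: Halvorsen, Sato and Eriksen (each a member of the cathedral chapter); then Moreau, Baptiste, Harlow, Vance and Whitfield (each not a chapter member).
Halvorsen, Sato and Eriksen are each Dean, so the next rule applies.
Among Halvorsen, Sato and Eriksen, by years in holy orders (higher first): Halvorsen and Sato (34 years) before Eriksen (18 years).
Among Halvorsen and Sato, alphabetically by surname: Halvorsen before Sato.
Among Moreau, Baptiste, Harlow, Vance and Whitfield, by dignity: Moreau, Baptiste and Harlow (Archdeacon) before Vance and Whitfield (Canon).
Among Moreau, Baptiste and Harlow, by years in holy orders (higher first): Moreau (41 years) before Baptiste and Harlow (15 years).
Among Baptiste and Harlow, alphabetically by surname: Baptiste before Harlow.
Vance and Whitfield both have years in holy orders 33 years, so the next rule applies.
Among Vance and Whitfield, alphabetically by surname: Vance before Whitfield.
Full order: Halvorsen, Sato, Eriksen, Moreau, Baptiste, Harlow, Vance, Whitfield.

Halvorsen, Sato, Eriksen, Moreau, Baptiste, Harlow, Vance, Whitfield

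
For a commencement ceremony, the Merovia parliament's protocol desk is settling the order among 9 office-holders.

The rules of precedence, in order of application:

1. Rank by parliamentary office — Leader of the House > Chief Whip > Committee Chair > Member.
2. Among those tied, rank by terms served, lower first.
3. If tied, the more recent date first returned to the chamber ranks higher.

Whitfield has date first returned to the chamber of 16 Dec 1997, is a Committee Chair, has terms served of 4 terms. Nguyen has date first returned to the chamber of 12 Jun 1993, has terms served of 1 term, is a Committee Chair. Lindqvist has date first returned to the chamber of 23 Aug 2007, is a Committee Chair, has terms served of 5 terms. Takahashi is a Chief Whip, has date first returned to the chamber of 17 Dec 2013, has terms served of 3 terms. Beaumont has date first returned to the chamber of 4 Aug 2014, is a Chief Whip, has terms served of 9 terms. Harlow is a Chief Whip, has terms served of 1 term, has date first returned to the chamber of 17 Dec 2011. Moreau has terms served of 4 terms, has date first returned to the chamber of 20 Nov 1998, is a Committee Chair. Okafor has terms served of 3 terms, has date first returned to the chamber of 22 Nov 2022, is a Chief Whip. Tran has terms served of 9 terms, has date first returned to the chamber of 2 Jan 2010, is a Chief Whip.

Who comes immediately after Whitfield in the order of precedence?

By parliamentary office: Harlow, Okafor, Takahashi, Beaumont and Tran (Chief Whip); then Nguyen, Moreau, Whitfield and Lindqvist (Committee Chair).
Among Harlow, Okafor, Takahashi, Beaumont and Tran, by terms served (lower first): Harlow (1 term) before Okafor and Takahashi (3 terms) before Beaumont and Tran (9 terms).
Among Okafor and Takahashi, by date first returned to the chamber (later first): Okafor (22 Nov 2022) before Takahashi (17 Dec 2013).
Among Beaumont and Tran, by date first returned to the chamber (later first): Beaumont (4 Aug 2014) before Tran (2 Jan 2010).
Among Nguyen, Moreau, Whitfield and Lindqvist, by terms served (lower first): Nguyen (1 term) before Moreau and Whitfield (4 terms) before Lindqvist (5 terms).
Among Moreau and Whitfield, by date first returned to the chamber (later first): Moreau (20 Nov 1998) before Whitfield (16 Dec 1997).
Order: Harlow, Okafor, Takahashi, Beaumont, Tran, Nguyen, Moreau, Whitfield, Lindqvist.

Lindqvist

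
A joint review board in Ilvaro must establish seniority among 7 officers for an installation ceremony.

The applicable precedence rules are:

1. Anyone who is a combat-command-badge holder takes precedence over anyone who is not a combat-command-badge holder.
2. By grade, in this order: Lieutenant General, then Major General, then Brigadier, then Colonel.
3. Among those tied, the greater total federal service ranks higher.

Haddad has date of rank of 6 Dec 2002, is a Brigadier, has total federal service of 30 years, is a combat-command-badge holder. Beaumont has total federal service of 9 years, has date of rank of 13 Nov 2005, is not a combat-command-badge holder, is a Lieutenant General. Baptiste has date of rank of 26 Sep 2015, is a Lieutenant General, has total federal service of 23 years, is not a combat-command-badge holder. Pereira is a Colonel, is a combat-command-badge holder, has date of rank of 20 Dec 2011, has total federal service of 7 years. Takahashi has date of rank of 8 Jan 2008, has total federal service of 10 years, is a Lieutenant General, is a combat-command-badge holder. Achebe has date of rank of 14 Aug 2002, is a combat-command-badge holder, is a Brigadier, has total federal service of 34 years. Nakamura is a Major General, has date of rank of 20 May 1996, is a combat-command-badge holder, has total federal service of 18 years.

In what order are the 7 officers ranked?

By the first rule: Takahashi, Nakamura, Achebe, Haddad and Pereira (each a combat-command-badge holder); then Baptiste and Beaumont (both not a combat-command-badge holder).
Among Takahashi, Nakamura, Achebe, Haddad and Pereira, by grade: Takahashi (Lieutenant General) before Nakamura (Major General) before Achebe and Haddad (Brigadier) before Pereira (Colonel).
Among Achebe and Haddad, by total federal service (higher first): Achebe (34 years) before Haddad (30 years).
Baptiste and Beaumont are each Lieutenant General, so the next rule applies.
Among Baptiste and Beaumont, by total federal service (higher first): Baptiste (23 years) before Beaumont (9 years).
Full order: Takahashi, Nakamura, Achebe, Haddad, Pereira, Baptiste, Beaumont.

Takahashi, Nakamura, Achebe, Haddad, Pereira, Baptiste, Beaumont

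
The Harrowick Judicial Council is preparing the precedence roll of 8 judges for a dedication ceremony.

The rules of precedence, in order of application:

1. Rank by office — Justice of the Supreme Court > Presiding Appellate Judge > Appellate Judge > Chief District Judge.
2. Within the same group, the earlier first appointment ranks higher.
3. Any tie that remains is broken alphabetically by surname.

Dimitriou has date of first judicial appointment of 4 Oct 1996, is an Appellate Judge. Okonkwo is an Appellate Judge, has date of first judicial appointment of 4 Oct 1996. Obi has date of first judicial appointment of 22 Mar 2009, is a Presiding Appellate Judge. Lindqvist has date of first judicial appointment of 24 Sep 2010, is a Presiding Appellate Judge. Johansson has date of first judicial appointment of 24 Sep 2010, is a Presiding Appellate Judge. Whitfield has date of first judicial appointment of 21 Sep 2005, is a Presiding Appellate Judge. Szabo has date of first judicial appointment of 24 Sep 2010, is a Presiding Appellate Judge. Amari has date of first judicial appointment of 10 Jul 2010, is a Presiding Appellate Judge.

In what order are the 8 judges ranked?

Whitfield, Obi, Amari, Johansson, Lindqvist, Szabo, Dimitriou, Okonkwo

By office: Whitfield, Obi, Amari, Johansson, Lindqvist and Szabo (Presiding Appellate Judge); then Dimitriou and Okonkwo (Appellate Judge).
Among Whitfield, Obi, Amari, Johansson, Lindqvist and Szabo, by date of first judicial appointment (earlier first): Whitfield (21 Sep 2005) before Obi (22 Mar 2009) before Amari (10 Jul 2010) before Johansson, Lindqvist and Szabo (24 Sep 2010).
Among Johansson, Lindqvist and Szabo, alphabetically by surname: Johansson before Lindqvist before Szabo.
Dimitriou and Okonkwo both have date of first judicial appointment 4 Oct 1996, so the next rule applies.
Among Dimitriou and Okonkwo, alphabetically by surname: Dimitriou before Okonkwo.
Full order: Whitfield, Obi, Amari, Johansson, Lindqvist, Szabo, Dimitriou, Okonkwo.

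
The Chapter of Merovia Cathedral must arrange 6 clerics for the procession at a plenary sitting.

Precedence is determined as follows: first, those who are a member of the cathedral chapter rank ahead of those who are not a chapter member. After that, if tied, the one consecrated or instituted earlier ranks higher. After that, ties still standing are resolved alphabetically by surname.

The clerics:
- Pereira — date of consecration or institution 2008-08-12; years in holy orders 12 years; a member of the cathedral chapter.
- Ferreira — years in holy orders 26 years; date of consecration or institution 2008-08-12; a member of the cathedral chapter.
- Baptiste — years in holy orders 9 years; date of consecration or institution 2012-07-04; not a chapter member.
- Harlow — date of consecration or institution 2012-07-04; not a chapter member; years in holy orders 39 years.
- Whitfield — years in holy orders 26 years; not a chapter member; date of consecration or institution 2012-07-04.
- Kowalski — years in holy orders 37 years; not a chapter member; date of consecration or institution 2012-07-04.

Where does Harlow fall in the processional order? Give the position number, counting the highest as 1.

4

By the first rule: Ferreira and Pereira (both a member of the cathedral chapter); then Baptiste, Harlow, Kowalski and Whitfield (each not a chapter member).
Ferreira and Pereira both have date of consecration or institution 2008-08-12, so the next rule applies.
Among Ferreira and Pereira, alphabetically by surname: Ferreira before Pereira.
Baptiste, Harlow, Kowalski and Whitfield all have date of consecration or institution 2012-07-04, so the next rule applies.
Among Baptiste, Harlow, Kowalski and Whitfield, alphabetically by surname: Baptiste before Harlow before Kowalski before Whitfield.
Order: Ferreira, Pereira, Baptiste, Harlow, Kowalski, Whitfield. So position 4.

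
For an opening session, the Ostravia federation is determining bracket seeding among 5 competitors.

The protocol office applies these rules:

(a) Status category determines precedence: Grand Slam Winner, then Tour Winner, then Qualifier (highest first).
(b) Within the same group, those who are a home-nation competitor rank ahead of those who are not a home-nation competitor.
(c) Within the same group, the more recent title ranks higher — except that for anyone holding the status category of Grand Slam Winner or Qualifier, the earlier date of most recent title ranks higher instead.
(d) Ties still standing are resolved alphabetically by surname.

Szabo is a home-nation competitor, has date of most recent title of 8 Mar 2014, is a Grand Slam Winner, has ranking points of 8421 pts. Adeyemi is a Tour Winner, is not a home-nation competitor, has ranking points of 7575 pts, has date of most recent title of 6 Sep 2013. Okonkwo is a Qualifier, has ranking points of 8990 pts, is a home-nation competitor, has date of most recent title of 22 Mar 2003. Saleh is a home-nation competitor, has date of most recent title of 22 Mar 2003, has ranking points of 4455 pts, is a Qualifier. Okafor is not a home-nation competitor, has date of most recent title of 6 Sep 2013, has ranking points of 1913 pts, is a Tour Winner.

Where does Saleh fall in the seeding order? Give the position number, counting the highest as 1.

By status category: Szabo (Grand Slam Winner); then Adeyemi and Okafor (Tour Winner); then Okonkwo and Saleh (Qualifier).
Adeyemi and Okafor are each not a home-nation competitor, so the next rule applies.
Adeyemi and Okafor both have date of most recent title 6 Sep 2013, so the next rule applies.
Among Adeyemi and Okafor, alphabetically by surname: Adeyemi before Okafor.
Okonkwo and Saleh are each a home-nation competitor, so the next rule applies.
Okonkwo and Saleh both have date of most recent title 22 Mar 2003, so the next rule applies.
Among Okonkwo and Saleh, alphabetically by surname: Okonkwo before Saleh.
Order: Szabo, Adeyemi, Okafor, Okonkwo, Saleh. So position 5.

5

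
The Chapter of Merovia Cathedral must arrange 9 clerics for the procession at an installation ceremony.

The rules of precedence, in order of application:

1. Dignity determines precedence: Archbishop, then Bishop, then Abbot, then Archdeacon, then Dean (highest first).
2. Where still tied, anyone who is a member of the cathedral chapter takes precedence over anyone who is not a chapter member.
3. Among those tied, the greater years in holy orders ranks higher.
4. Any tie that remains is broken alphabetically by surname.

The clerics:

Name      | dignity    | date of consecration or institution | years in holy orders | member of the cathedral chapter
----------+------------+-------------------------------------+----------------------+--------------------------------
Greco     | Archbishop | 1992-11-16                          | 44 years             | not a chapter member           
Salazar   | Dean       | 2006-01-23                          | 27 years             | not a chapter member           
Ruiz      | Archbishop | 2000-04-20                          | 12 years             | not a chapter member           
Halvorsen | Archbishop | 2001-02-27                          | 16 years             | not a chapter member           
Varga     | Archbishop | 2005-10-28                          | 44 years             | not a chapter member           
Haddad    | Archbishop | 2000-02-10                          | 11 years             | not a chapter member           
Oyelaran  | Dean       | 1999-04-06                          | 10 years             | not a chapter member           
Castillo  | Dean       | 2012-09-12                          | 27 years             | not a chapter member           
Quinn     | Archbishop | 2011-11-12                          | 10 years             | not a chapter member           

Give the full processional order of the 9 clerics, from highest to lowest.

Greco, Varga, Halvorsen, Ruiz, Haddad, Quinn, Castillo, Salazar, Oyelaran

By dignity: Greco, Varga, Halvorsen, Ruiz, Haddad and Quinn (Archbishop); then Castillo, Salazar and Oyelaran (Dean).
Greco, Varga, Halvorsen, Ruiz, Haddad and Quinn are each not a chapter member, so the next rule applies.
Among Greco, Varga, Halvorsen, Ruiz, Haddad and Quinn, by years in holy orders (higher first): Greco and Varga (44 years) before Halvorsen (16 years) before Ruiz (12 years) before Haddad (11 years) before Quinn (10 years).
Among Greco and Varga, alphabetically by surname: Greco before Varga.
Castillo, Salazar and Oyelaran are each not a chapter member, so the next rule applies.
Among Castillo, Salazar and Oyelaran, by years in holy orders (higher first): Castillo and Salazar (27 years) before Oyelaran (10 years).
Among Castillo and Salazar, alphabetically by surname: Castillo before Salazar.
Full order: Greco, Varga, Halvorsen, Ruiz, Haddad, Quinn, Castillo, Salazar, Oyelaran.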